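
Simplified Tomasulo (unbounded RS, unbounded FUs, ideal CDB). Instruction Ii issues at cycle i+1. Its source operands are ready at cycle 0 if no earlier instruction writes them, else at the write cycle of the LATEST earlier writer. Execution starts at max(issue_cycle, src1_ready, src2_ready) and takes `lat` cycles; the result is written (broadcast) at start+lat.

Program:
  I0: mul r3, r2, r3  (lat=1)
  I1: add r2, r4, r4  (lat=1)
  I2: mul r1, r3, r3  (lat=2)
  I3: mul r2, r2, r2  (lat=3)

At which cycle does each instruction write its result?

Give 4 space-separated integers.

I0 mul r3: issue@1 deps=(None,None) exec_start@1 write@2
I1 add r2: issue@2 deps=(None,None) exec_start@2 write@3
I2 mul r1: issue@3 deps=(0,0) exec_start@3 write@5
I3 mul r2: issue@4 deps=(1,1) exec_start@4 write@7

Answer: 2 3 5 7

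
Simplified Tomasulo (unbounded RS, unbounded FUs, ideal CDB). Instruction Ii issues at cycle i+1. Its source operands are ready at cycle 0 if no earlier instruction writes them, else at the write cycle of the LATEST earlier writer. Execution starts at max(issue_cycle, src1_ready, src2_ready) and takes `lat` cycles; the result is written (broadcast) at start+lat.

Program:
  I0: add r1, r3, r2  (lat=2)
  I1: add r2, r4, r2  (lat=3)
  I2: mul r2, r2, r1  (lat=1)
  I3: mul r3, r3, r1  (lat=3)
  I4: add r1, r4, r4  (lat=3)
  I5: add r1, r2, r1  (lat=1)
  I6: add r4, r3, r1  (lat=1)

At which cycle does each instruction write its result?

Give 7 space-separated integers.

I0 add r1: issue@1 deps=(None,None) exec_start@1 write@3
I1 add r2: issue@2 deps=(None,None) exec_start@2 write@5
I2 mul r2: issue@3 deps=(1,0) exec_start@5 write@6
I3 mul r3: issue@4 deps=(None,0) exec_start@4 write@7
I4 add r1: issue@5 deps=(None,None) exec_start@5 write@8
I5 add r1: issue@6 deps=(2,4) exec_start@8 write@9
I6 add r4: issue@7 deps=(3,5) exec_start@9 write@10

Answer: 3 5 6 7 8 9 10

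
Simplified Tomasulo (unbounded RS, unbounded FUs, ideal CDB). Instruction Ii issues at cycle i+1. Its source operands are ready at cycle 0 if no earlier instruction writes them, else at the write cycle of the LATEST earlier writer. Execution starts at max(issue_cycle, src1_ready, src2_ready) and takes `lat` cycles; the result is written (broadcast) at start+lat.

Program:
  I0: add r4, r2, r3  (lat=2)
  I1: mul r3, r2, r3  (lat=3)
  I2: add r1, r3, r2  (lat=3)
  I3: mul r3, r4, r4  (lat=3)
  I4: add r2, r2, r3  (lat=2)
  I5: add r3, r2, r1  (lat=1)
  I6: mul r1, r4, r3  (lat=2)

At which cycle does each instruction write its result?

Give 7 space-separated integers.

Answer: 3 5 8 7 9 10 12

Derivation:
I0 add r4: issue@1 deps=(None,None) exec_start@1 write@3
I1 mul r3: issue@2 deps=(None,None) exec_start@2 write@5
I2 add r1: issue@3 deps=(1,None) exec_start@5 write@8
I3 mul r3: issue@4 deps=(0,0) exec_start@4 write@7
I4 add r2: issue@5 deps=(None,3) exec_start@7 write@9
I5 add r3: issue@6 deps=(4,2) exec_start@9 write@10
I6 mul r1: issue@7 deps=(0,5) exec_start@10 write@12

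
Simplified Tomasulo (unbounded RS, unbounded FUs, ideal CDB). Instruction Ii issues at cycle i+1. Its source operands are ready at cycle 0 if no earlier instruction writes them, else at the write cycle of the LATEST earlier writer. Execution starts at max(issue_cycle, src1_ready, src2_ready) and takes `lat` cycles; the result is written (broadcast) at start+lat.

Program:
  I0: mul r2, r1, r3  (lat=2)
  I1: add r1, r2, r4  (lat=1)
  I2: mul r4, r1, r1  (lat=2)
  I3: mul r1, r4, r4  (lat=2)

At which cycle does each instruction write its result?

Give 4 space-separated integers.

Answer: 3 4 6 8

Derivation:
I0 mul r2: issue@1 deps=(None,None) exec_start@1 write@3
I1 add r1: issue@2 deps=(0,None) exec_start@3 write@4
I2 mul r4: issue@3 deps=(1,1) exec_start@4 write@6
I3 mul r1: issue@4 deps=(2,2) exec_start@6 write@8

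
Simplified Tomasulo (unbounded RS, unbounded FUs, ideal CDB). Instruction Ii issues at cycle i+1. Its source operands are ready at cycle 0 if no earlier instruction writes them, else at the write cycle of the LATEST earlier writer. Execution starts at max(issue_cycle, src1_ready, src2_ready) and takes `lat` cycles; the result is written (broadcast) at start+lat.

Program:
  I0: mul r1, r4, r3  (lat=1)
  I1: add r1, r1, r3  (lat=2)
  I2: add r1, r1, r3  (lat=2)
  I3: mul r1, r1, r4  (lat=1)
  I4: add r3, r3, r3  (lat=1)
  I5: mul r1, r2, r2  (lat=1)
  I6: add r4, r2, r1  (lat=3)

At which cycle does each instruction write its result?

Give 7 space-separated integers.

I0 mul r1: issue@1 deps=(None,None) exec_start@1 write@2
I1 add r1: issue@2 deps=(0,None) exec_start@2 write@4
I2 add r1: issue@3 deps=(1,None) exec_start@4 write@6
I3 mul r1: issue@4 deps=(2,None) exec_start@6 write@7
I4 add r3: issue@5 deps=(None,None) exec_start@5 write@6
I5 mul r1: issue@6 deps=(None,None) exec_start@6 write@7
I6 add r4: issue@7 deps=(None,5) exec_start@7 write@10

Answer: 2 4 6 7 6 7 10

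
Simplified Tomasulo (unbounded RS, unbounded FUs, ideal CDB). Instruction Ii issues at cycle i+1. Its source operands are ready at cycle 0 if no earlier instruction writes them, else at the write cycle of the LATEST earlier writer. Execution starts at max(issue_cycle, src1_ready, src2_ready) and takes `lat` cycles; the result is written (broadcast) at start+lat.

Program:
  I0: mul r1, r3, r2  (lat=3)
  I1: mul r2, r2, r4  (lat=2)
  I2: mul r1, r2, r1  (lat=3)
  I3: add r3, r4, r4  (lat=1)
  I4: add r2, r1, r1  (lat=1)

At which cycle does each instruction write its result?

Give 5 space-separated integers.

Answer: 4 4 7 5 8

Derivation:
I0 mul r1: issue@1 deps=(None,None) exec_start@1 write@4
I1 mul r2: issue@2 deps=(None,None) exec_start@2 write@4
I2 mul r1: issue@3 deps=(1,0) exec_start@4 write@7
I3 add r3: issue@4 deps=(None,None) exec_start@4 write@5
I4 add r2: issue@5 deps=(2,2) exec_start@7 write@8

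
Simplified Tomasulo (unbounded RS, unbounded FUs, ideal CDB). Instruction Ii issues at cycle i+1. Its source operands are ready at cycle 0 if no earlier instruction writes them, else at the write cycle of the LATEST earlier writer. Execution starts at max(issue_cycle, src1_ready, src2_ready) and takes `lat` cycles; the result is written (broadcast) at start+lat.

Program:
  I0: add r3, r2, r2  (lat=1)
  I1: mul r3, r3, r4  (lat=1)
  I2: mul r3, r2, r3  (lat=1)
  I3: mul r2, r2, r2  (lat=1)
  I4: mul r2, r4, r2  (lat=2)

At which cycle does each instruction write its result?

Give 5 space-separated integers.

I0 add r3: issue@1 deps=(None,None) exec_start@1 write@2
I1 mul r3: issue@2 deps=(0,None) exec_start@2 write@3
I2 mul r3: issue@3 deps=(None,1) exec_start@3 write@4
I3 mul r2: issue@4 deps=(None,None) exec_start@4 write@5
I4 mul r2: issue@5 deps=(None,3) exec_start@5 write@7

Answer: 2 3 4 5 7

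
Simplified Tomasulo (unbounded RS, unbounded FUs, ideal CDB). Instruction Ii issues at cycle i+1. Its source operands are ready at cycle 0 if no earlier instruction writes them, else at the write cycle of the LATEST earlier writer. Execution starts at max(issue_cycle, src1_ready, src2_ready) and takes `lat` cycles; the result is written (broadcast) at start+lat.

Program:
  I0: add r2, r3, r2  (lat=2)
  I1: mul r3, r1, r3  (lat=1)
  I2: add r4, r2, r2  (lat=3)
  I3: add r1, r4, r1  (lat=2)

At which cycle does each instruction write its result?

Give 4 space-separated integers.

I0 add r2: issue@1 deps=(None,None) exec_start@1 write@3
I1 mul r3: issue@2 deps=(None,None) exec_start@2 write@3
I2 add r4: issue@3 deps=(0,0) exec_start@3 write@6
I3 add r1: issue@4 deps=(2,None) exec_start@6 write@8

Answer: 3 3 6 8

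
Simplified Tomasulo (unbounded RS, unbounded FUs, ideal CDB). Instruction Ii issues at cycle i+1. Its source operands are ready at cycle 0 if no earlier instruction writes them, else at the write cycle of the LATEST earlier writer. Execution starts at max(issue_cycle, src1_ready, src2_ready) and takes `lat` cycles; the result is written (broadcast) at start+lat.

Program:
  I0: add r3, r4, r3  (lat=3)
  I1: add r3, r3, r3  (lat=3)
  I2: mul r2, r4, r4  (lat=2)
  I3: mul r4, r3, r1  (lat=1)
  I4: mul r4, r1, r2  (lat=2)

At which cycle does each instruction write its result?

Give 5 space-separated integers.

I0 add r3: issue@1 deps=(None,None) exec_start@1 write@4
I1 add r3: issue@2 deps=(0,0) exec_start@4 write@7
I2 mul r2: issue@3 deps=(None,None) exec_start@3 write@5
I3 mul r4: issue@4 deps=(1,None) exec_start@7 write@8
I4 mul r4: issue@5 deps=(None,2) exec_start@5 write@7

Answer: 4 7 5 8 7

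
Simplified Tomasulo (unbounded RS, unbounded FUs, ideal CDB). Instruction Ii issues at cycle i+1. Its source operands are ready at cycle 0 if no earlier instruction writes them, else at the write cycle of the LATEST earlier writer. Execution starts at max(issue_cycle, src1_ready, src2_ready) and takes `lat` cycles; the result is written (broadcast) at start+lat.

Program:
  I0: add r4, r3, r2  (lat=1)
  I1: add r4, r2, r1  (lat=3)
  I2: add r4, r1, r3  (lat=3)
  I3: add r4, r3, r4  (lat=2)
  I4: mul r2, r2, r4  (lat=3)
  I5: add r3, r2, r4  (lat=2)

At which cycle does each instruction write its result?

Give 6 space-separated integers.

Answer: 2 5 6 8 11 13

Derivation:
I0 add r4: issue@1 deps=(None,None) exec_start@1 write@2
I1 add r4: issue@2 deps=(None,None) exec_start@2 write@5
I2 add r4: issue@3 deps=(None,None) exec_start@3 write@6
I3 add r4: issue@4 deps=(None,2) exec_start@6 write@8
I4 mul r2: issue@5 deps=(None,3) exec_start@8 write@11
I5 add r3: issue@6 deps=(4,3) exec_start@11 write@13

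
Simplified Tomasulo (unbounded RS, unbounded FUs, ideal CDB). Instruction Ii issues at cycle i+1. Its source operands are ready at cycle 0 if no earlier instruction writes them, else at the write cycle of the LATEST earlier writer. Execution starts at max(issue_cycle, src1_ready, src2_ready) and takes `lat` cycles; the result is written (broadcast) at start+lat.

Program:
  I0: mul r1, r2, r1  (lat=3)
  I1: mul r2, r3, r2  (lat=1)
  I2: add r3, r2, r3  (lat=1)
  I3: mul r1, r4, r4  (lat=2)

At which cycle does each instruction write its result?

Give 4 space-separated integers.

Answer: 4 3 4 6

Derivation:
I0 mul r1: issue@1 deps=(None,None) exec_start@1 write@4
I1 mul r2: issue@2 deps=(None,None) exec_start@2 write@3
I2 add r3: issue@3 deps=(1,None) exec_start@3 write@4
I3 mul r1: issue@4 deps=(None,None) exec_start@4 write@6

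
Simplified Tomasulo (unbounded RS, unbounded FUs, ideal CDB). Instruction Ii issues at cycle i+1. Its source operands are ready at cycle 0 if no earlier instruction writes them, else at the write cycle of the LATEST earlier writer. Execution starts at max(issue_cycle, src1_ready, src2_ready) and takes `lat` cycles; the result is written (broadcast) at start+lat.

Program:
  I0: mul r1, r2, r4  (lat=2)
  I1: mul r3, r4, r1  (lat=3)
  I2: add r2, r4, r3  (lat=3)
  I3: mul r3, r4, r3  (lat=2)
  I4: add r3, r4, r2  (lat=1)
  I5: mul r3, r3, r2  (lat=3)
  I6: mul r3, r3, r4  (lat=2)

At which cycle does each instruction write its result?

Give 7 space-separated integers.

Answer: 3 6 9 8 10 13 15

Derivation:
I0 mul r1: issue@1 deps=(None,None) exec_start@1 write@3
I1 mul r3: issue@2 deps=(None,0) exec_start@3 write@6
I2 add r2: issue@3 deps=(None,1) exec_start@6 write@9
I3 mul r3: issue@4 deps=(None,1) exec_start@6 write@8
I4 add r3: issue@5 deps=(None,2) exec_start@9 write@10
I5 mul r3: issue@6 deps=(4,2) exec_start@10 write@13
I6 mul r3: issue@7 deps=(5,None) exec_start@13 write@15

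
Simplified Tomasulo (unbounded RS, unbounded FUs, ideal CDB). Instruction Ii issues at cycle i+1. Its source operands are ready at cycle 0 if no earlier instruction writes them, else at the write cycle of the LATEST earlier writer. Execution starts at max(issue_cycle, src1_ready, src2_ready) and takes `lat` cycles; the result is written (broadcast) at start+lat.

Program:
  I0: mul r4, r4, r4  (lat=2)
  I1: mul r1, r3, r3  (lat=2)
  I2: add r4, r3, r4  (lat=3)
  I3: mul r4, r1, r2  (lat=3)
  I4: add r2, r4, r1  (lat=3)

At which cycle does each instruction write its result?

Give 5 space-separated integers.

Answer: 3 4 6 7 10

Derivation:
I0 mul r4: issue@1 deps=(None,None) exec_start@1 write@3
I1 mul r1: issue@2 deps=(None,None) exec_start@2 write@4
I2 add r4: issue@3 deps=(None,0) exec_start@3 write@6
I3 mul r4: issue@4 deps=(1,None) exec_start@4 write@7
I4 add r2: issue@5 deps=(3,1) exec_start@7 write@10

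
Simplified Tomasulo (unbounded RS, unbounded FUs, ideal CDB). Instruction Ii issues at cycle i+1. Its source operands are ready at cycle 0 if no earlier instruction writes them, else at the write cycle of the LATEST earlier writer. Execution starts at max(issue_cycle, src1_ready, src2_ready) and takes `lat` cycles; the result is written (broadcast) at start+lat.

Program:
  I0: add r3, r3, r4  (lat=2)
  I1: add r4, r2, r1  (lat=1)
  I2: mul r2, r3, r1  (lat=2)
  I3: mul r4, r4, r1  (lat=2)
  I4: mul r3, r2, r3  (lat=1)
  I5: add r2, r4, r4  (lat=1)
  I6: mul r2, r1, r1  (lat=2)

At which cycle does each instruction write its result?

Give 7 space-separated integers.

I0 add r3: issue@1 deps=(None,None) exec_start@1 write@3
I1 add r4: issue@2 deps=(None,None) exec_start@2 write@3
I2 mul r2: issue@3 deps=(0,None) exec_start@3 write@5
I3 mul r4: issue@4 deps=(1,None) exec_start@4 write@6
I4 mul r3: issue@5 deps=(2,0) exec_start@5 write@6
I5 add r2: issue@6 deps=(3,3) exec_start@6 write@7
I6 mul r2: issue@7 deps=(None,None) exec_start@7 write@9

Answer: 3 3 5 6 6 7 9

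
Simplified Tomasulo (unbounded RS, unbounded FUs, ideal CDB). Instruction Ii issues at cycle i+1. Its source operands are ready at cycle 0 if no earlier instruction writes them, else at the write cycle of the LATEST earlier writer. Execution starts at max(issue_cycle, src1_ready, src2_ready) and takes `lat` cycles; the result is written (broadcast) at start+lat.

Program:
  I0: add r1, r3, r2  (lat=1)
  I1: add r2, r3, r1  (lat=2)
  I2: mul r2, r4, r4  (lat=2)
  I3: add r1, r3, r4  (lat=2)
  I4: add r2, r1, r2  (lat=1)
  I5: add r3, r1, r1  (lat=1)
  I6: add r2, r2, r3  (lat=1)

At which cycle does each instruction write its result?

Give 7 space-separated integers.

I0 add r1: issue@1 deps=(None,None) exec_start@1 write@2
I1 add r2: issue@2 deps=(None,0) exec_start@2 write@4
I2 mul r2: issue@3 deps=(None,None) exec_start@3 write@5
I3 add r1: issue@4 deps=(None,None) exec_start@4 write@6
I4 add r2: issue@5 deps=(3,2) exec_start@6 write@7
I5 add r3: issue@6 deps=(3,3) exec_start@6 write@7
I6 add r2: issue@7 deps=(4,5) exec_start@7 write@8

Answer: 2 4 5 6 7 7 8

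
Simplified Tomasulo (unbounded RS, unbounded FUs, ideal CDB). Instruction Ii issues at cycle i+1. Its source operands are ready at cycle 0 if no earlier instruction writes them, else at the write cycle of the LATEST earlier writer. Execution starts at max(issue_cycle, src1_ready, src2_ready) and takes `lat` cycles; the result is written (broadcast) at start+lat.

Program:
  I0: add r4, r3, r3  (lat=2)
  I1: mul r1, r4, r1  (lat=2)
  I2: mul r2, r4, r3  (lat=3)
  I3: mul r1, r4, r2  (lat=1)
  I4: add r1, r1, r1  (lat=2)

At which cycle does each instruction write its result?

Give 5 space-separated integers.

I0 add r4: issue@1 deps=(None,None) exec_start@1 write@3
I1 mul r1: issue@2 deps=(0,None) exec_start@3 write@5
I2 mul r2: issue@3 deps=(0,None) exec_start@3 write@6
I3 mul r1: issue@4 deps=(0,2) exec_start@6 write@7
I4 add r1: issue@5 deps=(3,3) exec_start@7 write@9

Answer: 3 5 6 7 9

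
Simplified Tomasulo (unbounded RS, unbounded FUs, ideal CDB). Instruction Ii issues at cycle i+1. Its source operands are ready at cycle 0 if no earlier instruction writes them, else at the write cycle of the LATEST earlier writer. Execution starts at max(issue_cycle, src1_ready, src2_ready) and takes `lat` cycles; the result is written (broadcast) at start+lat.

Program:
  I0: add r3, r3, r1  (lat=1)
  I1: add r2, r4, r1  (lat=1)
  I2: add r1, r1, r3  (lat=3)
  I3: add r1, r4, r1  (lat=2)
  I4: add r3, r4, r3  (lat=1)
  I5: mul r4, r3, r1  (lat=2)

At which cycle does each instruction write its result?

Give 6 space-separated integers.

I0 add r3: issue@1 deps=(None,None) exec_start@1 write@2
I1 add r2: issue@2 deps=(None,None) exec_start@2 write@3
I2 add r1: issue@3 deps=(None,0) exec_start@3 write@6
I3 add r1: issue@4 deps=(None,2) exec_start@6 write@8
I4 add r3: issue@5 deps=(None,0) exec_start@5 write@6
I5 mul r4: issue@6 deps=(4,3) exec_start@8 write@10

Answer: 2 3 6 8 6 10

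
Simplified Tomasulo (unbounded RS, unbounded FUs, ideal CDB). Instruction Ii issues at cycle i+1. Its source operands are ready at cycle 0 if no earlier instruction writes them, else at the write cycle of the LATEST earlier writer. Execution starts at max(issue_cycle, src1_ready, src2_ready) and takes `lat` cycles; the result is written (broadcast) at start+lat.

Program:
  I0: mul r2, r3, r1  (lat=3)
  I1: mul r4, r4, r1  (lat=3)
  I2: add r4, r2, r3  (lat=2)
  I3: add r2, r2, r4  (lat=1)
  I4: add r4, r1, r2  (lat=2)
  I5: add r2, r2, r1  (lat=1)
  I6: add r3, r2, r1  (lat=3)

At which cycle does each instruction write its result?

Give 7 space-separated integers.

I0 mul r2: issue@1 deps=(None,None) exec_start@1 write@4
I1 mul r4: issue@2 deps=(None,None) exec_start@2 write@5
I2 add r4: issue@3 deps=(0,None) exec_start@4 write@6
I3 add r2: issue@4 deps=(0,2) exec_start@6 write@7
I4 add r4: issue@5 deps=(None,3) exec_start@7 write@9
I5 add r2: issue@6 deps=(3,None) exec_start@7 write@8
I6 add r3: issue@7 deps=(5,None) exec_start@8 write@11

Answer: 4 5 6 7 9 8 11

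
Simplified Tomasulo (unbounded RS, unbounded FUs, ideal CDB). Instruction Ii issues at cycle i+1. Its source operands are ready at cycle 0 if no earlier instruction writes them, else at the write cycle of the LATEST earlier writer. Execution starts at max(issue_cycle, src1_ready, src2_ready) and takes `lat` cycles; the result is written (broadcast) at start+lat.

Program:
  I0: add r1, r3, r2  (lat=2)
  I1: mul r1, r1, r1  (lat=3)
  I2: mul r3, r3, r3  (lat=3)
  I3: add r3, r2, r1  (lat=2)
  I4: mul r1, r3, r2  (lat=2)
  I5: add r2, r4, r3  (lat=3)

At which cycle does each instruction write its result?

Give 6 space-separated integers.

Answer: 3 6 6 8 10 11

Derivation:
I0 add r1: issue@1 deps=(None,None) exec_start@1 write@3
I1 mul r1: issue@2 deps=(0,0) exec_start@3 write@6
I2 mul r3: issue@3 deps=(None,None) exec_start@3 write@6
I3 add r3: issue@4 deps=(None,1) exec_start@6 write@8
I4 mul r1: issue@5 deps=(3,None) exec_start@8 write@10
I5 add r2: issue@6 deps=(None,3) exec_start@8 write@11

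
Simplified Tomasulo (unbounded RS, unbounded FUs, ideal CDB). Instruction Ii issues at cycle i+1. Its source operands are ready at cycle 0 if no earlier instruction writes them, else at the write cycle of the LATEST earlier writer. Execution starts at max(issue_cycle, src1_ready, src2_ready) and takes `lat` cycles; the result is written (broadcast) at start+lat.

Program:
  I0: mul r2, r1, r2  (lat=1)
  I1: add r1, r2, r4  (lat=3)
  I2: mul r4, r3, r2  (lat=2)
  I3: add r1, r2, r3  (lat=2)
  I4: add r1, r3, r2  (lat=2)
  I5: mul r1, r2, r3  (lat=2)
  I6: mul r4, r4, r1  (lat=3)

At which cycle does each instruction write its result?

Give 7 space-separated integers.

Answer: 2 5 5 6 7 8 11

Derivation:
I0 mul r2: issue@1 deps=(None,None) exec_start@1 write@2
I1 add r1: issue@2 deps=(0,None) exec_start@2 write@5
I2 mul r4: issue@3 deps=(None,0) exec_start@3 write@5
I3 add r1: issue@4 deps=(0,None) exec_start@4 write@6
I4 add r1: issue@5 deps=(None,0) exec_start@5 write@7
I5 mul r1: issue@6 deps=(0,None) exec_start@6 write@8
I6 mul r4: issue@7 deps=(2,5) exec_start@8 write@11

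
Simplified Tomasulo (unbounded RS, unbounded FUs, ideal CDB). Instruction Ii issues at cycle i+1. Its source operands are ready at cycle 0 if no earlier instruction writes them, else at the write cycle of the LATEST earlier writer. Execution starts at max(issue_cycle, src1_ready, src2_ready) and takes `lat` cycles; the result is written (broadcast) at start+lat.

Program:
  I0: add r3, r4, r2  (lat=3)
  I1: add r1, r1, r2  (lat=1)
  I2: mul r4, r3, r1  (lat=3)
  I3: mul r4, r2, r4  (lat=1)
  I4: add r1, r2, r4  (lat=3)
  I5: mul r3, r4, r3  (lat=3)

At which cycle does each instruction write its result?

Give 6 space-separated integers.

I0 add r3: issue@1 deps=(None,None) exec_start@1 write@4
I1 add r1: issue@2 deps=(None,None) exec_start@2 write@3
I2 mul r4: issue@3 deps=(0,1) exec_start@4 write@7
I3 mul r4: issue@4 deps=(None,2) exec_start@7 write@8
I4 add r1: issue@5 deps=(None,3) exec_start@8 write@11
I5 mul r3: issue@6 deps=(3,0) exec_start@8 write@11

Answer: 4 3 7 8 11 11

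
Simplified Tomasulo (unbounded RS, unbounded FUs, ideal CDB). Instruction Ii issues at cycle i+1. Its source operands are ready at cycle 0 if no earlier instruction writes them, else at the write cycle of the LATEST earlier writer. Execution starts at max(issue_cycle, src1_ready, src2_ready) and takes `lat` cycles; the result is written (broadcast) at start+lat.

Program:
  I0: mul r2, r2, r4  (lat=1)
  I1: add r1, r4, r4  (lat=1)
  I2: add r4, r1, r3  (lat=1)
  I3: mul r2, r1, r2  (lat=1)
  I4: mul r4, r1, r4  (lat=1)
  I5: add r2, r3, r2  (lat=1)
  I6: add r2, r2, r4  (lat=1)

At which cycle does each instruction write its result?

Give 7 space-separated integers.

I0 mul r2: issue@1 deps=(None,None) exec_start@1 write@2
I1 add r1: issue@2 deps=(None,None) exec_start@2 write@3
I2 add r4: issue@3 deps=(1,None) exec_start@3 write@4
I3 mul r2: issue@4 deps=(1,0) exec_start@4 write@5
I4 mul r4: issue@5 deps=(1,2) exec_start@5 write@6
I5 add r2: issue@6 deps=(None,3) exec_start@6 write@7
I6 add r2: issue@7 deps=(5,4) exec_start@7 write@8

Answer: 2 3 4 5 6 7 8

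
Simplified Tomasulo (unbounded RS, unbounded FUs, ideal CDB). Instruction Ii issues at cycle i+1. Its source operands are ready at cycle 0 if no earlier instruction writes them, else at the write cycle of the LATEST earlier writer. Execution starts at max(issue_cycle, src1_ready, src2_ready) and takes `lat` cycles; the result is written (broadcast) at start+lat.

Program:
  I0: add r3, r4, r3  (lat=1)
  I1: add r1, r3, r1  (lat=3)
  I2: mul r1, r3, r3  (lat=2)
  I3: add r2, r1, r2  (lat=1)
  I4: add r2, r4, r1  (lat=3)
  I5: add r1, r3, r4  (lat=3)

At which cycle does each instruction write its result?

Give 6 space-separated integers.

I0 add r3: issue@1 deps=(None,None) exec_start@1 write@2
I1 add r1: issue@2 deps=(0,None) exec_start@2 write@5
I2 mul r1: issue@3 deps=(0,0) exec_start@3 write@5
I3 add r2: issue@4 deps=(2,None) exec_start@5 write@6
I4 add r2: issue@5 deps=(None,2) exec_start@5 write@8
I5 add r1: issue@6 deps=(0,None) exec_start@6 write@9

Answer: 2 5 5 6 8 9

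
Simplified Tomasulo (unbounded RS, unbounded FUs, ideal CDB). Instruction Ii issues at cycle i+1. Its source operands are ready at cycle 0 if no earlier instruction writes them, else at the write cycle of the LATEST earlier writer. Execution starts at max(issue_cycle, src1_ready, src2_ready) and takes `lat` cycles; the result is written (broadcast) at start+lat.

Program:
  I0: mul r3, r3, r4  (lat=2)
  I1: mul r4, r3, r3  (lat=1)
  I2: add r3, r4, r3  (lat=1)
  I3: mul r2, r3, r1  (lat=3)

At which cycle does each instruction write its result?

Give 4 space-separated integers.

I0 mul r3: issue@1 deps=(None,None) exec_start@1 write@3
I1 mul r4: issue@2 deps=(0,0) exec_start@3 write@4
I2 add r3: issue@3 deps=(1,0) exec_start@4 write@5
I3 mul r2: issue@4 deps=(2,None) exec_start@5 write@8

Answer: 3 4 5 8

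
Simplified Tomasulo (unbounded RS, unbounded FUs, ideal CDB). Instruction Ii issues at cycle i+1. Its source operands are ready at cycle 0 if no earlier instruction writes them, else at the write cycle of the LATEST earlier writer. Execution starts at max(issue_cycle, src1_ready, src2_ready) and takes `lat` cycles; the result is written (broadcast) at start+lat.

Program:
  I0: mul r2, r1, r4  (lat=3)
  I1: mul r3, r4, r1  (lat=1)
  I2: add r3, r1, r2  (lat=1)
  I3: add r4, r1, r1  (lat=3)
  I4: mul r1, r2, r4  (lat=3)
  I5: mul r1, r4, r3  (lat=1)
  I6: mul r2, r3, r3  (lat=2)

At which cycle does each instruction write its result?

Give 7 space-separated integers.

I0 mul r2: issue@1 deps=(None,None) exec_start@1 write@4
I1 mul r3: issue@2 deps=(None,None) exec_start@2 write@3
I2 add r3: issue@3 deps=(None,0) exec_start@4 write@5
I3 add r4: issue@4 deps=(None,None) exec_start@4 write@7
I4 mul r1: issue@5 deps=(0,3) exec_start@7 write@10
I5 mul r1: issue@6 deps=(3,2) exec_start@7 write@8
I6 mul r2: issue@7 deps=(2,2) exec_start@7 write@9

Answer: 4 3 5 7 10 8 9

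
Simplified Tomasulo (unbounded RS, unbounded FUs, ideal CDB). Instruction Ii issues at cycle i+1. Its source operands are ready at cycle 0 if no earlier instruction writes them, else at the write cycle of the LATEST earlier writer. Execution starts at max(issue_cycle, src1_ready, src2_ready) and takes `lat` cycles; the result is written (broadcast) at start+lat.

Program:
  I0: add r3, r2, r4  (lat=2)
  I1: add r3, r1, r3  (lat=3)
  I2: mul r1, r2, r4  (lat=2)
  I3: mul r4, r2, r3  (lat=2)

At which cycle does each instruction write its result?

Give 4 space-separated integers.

I0 add r3: issue@1 deps=(None,None) exec_start@1 write@3
I1 add r3: issue@2 deps=(None,0) exec_start@3 write@6
I2 mul r1: issue@3 deps=(None,None) exec_start@3 write@5
I3 mul r4: issue@4 deps=(None,1) exec_start@6 write@8

Answer: 3 6 5 8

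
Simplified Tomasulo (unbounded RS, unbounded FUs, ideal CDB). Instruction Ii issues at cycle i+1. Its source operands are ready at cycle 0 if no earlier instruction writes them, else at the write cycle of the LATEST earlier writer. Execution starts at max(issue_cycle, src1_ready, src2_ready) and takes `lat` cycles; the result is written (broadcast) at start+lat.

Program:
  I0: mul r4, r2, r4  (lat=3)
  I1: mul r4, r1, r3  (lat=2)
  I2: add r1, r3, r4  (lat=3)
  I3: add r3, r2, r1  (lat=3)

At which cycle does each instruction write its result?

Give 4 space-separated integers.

I0 mul r4: issue@1 deps=(None,None) exec_start@1 write@4
I1 mul r4: issue@2 deps=(None,None) exec_start@2 write@4
I2 add r1: issue@3 deps=(None,1) exec_start@4 write@7
I3 add r3: issue@4 deps=(None,2) exec_start@7 write@10

Answer: 4 4 7 10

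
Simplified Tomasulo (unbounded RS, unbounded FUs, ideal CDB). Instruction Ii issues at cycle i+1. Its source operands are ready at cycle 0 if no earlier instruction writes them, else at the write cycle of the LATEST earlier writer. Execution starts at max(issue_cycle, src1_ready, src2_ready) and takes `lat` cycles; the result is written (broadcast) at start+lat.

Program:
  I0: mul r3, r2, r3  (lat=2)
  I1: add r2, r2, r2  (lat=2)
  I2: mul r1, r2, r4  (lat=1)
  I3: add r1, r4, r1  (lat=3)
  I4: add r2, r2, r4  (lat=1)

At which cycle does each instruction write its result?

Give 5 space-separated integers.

Answer: 3 4 5 8 6

Derivation:
I0 mul r3: issue@1 deps=(None,None) exec_start@1 write@3
I1 add r2: issue@2 deps=(None,None) exec_start@2 write@4
I2 mul r1: issue@3 deps=(1,None) exec_start@4 write@5
I3 add r1: issue@4 deps=(None,2) exec_start@5 write@8
I4 add r2: issue@5 deps=(1,None) exec_start@5 write@6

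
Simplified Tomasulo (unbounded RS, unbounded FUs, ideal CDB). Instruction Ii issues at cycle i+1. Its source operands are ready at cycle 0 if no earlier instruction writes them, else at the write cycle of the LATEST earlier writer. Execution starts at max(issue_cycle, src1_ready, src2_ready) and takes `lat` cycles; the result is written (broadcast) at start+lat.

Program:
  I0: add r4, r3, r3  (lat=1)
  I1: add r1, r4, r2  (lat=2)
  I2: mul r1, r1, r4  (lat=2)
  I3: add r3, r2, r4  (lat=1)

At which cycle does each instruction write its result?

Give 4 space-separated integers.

I0 add r4: issue@1 deps=(None,None) exec_start@1 write@2
I1 add r1: issue@2 deps=(0,None) exec_start@2 write@4
I2 mul r1: issue@3 deps=(1,0) exec_start@4 write@6
I3 add r3: issue@4 deps=(None,0) exec_start@4 write@5

Answer: 2 4 6 5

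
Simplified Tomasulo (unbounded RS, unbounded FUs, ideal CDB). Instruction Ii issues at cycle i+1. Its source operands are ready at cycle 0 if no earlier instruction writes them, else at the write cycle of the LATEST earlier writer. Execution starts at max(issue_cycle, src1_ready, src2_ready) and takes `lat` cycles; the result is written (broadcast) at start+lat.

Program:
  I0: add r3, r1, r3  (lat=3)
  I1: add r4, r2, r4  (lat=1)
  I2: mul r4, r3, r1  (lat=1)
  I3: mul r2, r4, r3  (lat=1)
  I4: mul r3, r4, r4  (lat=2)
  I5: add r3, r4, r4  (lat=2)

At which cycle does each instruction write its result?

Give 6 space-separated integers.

I0 add r3: issue@1 deps=(None,None) exec_start@1 write@4
I1 add r4: issue@2 deps=(None,None) exec_start@2 write@3
I2 mul r4: issue@3 deps=(0,None) exec_start@4 write@5
I3 mul r2: issue@4 deps=(2,0) exec_start@5 write@6
I4 mul r3: issue@5 deps=(2,2) exec_start@5 write@7
I5 add r3: issue@6 deps=(2,2) exec_start@6 write@8

Answer: 4 3 5 6 7 8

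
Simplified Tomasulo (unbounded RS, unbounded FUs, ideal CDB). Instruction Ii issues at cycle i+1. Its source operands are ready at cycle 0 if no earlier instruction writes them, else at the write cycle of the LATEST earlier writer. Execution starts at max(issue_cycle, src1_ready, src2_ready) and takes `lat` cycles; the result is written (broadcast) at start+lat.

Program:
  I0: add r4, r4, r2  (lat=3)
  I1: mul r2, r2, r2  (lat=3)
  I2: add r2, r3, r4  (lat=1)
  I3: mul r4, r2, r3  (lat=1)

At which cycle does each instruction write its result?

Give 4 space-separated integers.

I0 add r4: issue@1 deps=(None,None) exec_start@1 write@4
I1 mul r2: issue@2 deps=(None,None) exec_start@2 write@5
I2 add r2: issue@3 deps=(None,0) exec_start@4 write@5
I3 mul r4: issue@4 deps=(2,None) exec_start@5 write@6

Answer: 4 5 5 6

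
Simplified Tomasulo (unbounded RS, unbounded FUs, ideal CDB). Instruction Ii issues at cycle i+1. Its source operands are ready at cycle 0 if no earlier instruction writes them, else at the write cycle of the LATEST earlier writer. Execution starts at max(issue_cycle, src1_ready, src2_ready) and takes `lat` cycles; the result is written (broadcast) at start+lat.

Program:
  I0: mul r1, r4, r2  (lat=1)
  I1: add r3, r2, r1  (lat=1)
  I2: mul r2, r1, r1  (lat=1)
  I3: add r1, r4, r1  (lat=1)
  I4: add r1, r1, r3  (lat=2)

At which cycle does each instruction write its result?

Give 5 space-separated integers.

I0 mul r1: issue@1 deps=(None,None) exec_start@1 write@2
I1 add r3: issue@2 deps=(None,0) exec_start@2 write@3
I2 mul r2: issue@3 deps=(0,0) exec_start@3 write@4
I3 add r1: issue@4 deps=(None,0) exec_start@4 write@5
I4 add r1: issue@5 deps=(3,1) exec_start@5 write@7

Answer: 2 3 4 5 7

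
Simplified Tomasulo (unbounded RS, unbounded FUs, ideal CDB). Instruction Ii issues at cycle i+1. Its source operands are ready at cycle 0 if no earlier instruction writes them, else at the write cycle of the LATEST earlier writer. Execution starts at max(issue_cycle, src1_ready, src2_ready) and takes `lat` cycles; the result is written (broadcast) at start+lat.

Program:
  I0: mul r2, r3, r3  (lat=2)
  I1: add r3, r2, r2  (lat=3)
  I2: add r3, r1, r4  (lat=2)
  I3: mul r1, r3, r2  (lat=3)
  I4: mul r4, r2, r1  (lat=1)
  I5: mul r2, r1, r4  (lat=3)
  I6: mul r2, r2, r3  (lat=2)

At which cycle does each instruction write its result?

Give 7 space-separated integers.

Answer: 3 6 5 8 9 12 14

Derivation:
I0 mul r2: issue@1 deps=(None,None) exec_start@1 write@3
I1 add r3: issue@2 deps=(0,0) exec_start@3 write@6
I2 add r3: issue@3 deps=(None,None) exec_start@3 write@5
I3 mul r1: issue@4 deps=(2,0) exec_start@5 write@8
I4 mul r4: issue@5 deps=(0,3) exec_start@8 write@9
I5 mul r2: issue@6 deps=(3,4) exec_start@9 write@12
I6 mul r2: issue@7 deps=(5,2) exec_start@12 write@14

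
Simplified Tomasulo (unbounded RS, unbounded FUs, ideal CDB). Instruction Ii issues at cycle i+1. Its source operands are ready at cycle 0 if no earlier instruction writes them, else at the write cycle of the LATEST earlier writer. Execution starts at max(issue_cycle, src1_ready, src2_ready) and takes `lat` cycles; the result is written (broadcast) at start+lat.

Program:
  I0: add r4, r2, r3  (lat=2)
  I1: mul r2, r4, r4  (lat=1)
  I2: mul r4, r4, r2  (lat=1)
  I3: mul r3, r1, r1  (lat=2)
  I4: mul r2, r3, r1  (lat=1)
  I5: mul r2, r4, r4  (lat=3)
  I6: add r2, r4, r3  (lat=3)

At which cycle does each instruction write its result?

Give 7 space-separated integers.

Answer: 3 4 5 6 7 9 10

Derivation:
I0 add r4: issue@1 deps=(None,None) exec_start@1 write@3
I1 mul r2: issue@2 deps=(0,0) exec_start@3 write@4
I2 mul r4: issue@3 deps=(0,1) exec_start@4 write@5
I3 mul r3: issue@4 deps=(None,None) exec_start@4 write@6
I4 mul r2: issue@5 deps=(3,None) exec_start@6 write@7
I5 mul r2: issue@6 deps=(2,2) exec_start@6 write@9
I6 add r2: issue@7 deps=(2,3) exec_start@7 write@10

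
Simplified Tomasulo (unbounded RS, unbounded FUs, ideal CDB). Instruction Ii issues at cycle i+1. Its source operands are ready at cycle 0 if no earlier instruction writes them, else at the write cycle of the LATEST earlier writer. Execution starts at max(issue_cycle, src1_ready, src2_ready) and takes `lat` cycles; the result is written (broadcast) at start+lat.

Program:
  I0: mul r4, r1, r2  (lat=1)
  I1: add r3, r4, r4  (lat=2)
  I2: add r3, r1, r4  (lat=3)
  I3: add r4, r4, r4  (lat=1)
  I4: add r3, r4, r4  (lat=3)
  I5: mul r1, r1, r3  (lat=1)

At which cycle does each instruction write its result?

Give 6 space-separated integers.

I0 mul r4: issue@1 deps=(None,None) exec_start@1 write@2
I1 add r3: issue@2 deps=(0,0) exec_start@2 write@4
I2 add r3: issue@3 deps=(None,0) exec_start@3 write@6
I3 add r4: issue@4 deps=(0,0) exec_start@4 write@5
I4 add r3: issue@5 deps=(3,3) exec_start@5 write@8
I5 mul r1: issue@6 deps=(None,4) exec_start@8 write@9

Answer: 2 4 6 5 8 9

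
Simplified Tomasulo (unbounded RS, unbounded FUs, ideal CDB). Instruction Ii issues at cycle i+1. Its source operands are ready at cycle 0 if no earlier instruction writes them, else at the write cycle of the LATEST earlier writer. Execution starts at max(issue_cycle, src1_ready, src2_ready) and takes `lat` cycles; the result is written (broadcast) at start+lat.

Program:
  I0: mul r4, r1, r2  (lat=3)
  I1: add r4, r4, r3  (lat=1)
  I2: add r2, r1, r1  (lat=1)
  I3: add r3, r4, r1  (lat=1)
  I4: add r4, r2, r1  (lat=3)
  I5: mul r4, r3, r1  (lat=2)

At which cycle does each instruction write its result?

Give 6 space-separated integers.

Answer: 4 5 4 6 8 8

Derivation:
I0 mul r4: issue@1 deps=(None,None) exec_start@1 write@4
I1 add r4: issue@2 deps=(0,None) exec_start@4 write@5
I2 add r2: issue@3 deps=(None,None) exec_start@3 write@4
I3 add r3: issue@4 deps=(1,None) exec_start@5 write@6
I4 add r4: issue@5 deps=(2,None) exec_start@5 write@8
I5 mul r4: issue@6 deps=(3,None) exec_start@6 write@8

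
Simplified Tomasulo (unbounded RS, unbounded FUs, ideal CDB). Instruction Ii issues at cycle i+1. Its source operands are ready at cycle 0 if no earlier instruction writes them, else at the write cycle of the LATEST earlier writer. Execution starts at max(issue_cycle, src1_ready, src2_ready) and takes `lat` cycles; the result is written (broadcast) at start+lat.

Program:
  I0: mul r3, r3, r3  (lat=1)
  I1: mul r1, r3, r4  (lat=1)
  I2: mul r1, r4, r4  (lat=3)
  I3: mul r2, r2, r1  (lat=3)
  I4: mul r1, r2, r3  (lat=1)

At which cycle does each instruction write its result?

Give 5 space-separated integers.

Answer: 2 3 6 9 10

Derivation:
I0 mul r3: issue@1 deps=(None,None) exec_start@1 write@2
I1 mul r1: issue@2 deps=(0,None) exec_start@2 write@3
I2 mul r1: issue@3 deps=(None,None) exec_start@3 write@6
I3 mul r2: issue@4 deps=(None,2) exec_start@6 write@9
I4 mul r1: issue@5 deps=(3,0) exec_start@9 write@10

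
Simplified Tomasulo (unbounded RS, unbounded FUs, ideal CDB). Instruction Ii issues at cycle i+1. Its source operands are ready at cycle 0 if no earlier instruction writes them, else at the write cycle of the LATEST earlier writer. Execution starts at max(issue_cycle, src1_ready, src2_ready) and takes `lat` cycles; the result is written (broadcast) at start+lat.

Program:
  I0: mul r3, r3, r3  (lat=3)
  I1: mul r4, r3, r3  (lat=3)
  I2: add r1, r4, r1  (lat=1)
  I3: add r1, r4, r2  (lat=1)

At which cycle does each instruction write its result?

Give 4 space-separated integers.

Answer: 4 7 8 8

Derivation:
I0 mul r3: issue@1 deps=(None,None) exec_start@1 write@4
I1 mul r4: issue@2 deps=(0,0) exec_start@4 write@7
I2 add r1: issue@3 deps=(1,None) exec_start@7 write@8
I3 add r1: issue@4 deps=(1,None) exec_start@7 write@8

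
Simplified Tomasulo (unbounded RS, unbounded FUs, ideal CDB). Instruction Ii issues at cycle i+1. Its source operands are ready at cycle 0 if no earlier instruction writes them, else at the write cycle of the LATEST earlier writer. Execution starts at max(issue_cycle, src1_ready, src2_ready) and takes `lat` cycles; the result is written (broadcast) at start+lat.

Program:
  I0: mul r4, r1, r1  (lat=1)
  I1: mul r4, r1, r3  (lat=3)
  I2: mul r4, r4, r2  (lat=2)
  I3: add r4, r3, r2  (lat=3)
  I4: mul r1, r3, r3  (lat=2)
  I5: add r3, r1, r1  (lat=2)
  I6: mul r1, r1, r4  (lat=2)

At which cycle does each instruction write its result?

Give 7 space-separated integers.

I0 mul r4: issue@1 deps=(None,None) exec_start@1 write@2
I1 mul r4: issue@2 deps=(None,None) exec_start@2 write@5
I2 mul r4: issue@3 deps=(1,None) exec_start@5 write@7
I3 add r4: issue@4 deps=(None,None) exec_start@4 write@7
I4 mul r1: issue@5 deps=(None,None) exec_start@5 write@7
I5 add r3: issue@6 deps=(4,4) exec_start@7 write@9
I6 mul r1: issue@7 deps=(4,3) exec_start@7 write@9

Answer: 2 5 7 7 7 9 9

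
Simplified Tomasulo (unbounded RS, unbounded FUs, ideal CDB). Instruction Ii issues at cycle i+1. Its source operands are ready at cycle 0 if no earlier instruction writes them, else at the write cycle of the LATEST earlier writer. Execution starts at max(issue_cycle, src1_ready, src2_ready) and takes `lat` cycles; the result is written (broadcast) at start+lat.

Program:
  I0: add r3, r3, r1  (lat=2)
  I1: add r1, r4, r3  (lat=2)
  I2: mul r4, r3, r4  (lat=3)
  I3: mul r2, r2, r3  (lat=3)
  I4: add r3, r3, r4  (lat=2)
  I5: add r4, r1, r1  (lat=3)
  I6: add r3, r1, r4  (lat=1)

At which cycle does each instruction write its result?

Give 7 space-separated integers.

Answer: 3 5 6 7 8 9 10

Derivation:
I0 add r3: issue@1 deps=(None,None) exec_start@1 write@3
I1 add r1: issue@2 deps=(None,0) exec_start@3 write@5
I2 mul r4: issue@3 deps=(0,None) exec_start@3 write@6
I3 mul r2: issue@4 deps=(None,0) exec_start@4 write@7
I4 add r3: issue@5 deps=(0,2) exec_start@6 write@8
I5 add r4: issue@6 deps=(1,1) exec_start@6 write@9
I6 add r3: issue@7 deps=(1,5) exec_start@9 write@10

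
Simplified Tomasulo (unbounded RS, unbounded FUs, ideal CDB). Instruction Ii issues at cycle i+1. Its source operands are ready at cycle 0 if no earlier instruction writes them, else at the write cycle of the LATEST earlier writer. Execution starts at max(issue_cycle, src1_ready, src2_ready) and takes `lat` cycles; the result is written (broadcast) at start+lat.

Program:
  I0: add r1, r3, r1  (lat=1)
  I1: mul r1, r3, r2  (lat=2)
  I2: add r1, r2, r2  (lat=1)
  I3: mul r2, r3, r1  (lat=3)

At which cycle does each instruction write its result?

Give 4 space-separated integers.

I0 add r1: issue@1 deps=(None,None) exec_start@1 write@2
I1 mul r1: issue@2 deps=(None,None) exec_start@2 write@4
I2 add r1: issue@3 deps=(None,None) exec_start@3 write@4
I3 mul r2: issue@4 deps=(None,2) exec_start@4 write@7

Answer: 2 4 4 7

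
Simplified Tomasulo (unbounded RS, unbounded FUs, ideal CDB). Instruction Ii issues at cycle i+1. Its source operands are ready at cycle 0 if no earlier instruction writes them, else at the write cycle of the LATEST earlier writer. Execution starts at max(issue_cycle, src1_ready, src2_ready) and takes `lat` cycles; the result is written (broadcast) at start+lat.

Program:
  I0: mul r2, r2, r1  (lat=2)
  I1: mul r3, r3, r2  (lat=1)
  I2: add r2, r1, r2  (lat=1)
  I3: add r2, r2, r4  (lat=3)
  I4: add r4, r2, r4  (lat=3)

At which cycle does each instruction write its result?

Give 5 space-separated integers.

I0 mul r2: issue@1 deps=(None,None) exec_start@1 write@3
I1 mul r3: issue@2 deps=(None,0) exec_start@3 write@4
I2 add r2: issue@3 deps=(None,0) exec_start@3 write@4
I3 add r2: issue@4 deps=(2,None) exec_start@4 write@7
I4 add r4: issue@5 deps=(3,None) exec_start@7 write@10

Answer: 3 4 4 7 10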